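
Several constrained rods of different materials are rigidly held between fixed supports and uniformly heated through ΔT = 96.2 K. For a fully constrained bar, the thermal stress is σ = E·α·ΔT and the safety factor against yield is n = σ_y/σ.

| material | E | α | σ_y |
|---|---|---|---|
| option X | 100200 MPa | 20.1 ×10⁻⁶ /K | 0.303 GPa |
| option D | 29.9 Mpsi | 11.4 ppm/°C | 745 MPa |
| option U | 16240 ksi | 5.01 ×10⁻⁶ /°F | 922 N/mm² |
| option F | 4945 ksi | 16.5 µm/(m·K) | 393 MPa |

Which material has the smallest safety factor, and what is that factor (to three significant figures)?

In consistent units (E in GPa, α in ×10⁻⁶/K, σ_y in MPa):
  option X: E = 100.2, α = 20.1, σ_y = 303.0 → σ = 194 MPa, n = 1.56
  option D: E = 206.2, α = 11.4, σ_y = 745.0 → σ = 226 MPa, n = 3.30
  option U: E = 112.0, α = 9.02, σ_y = 922.0 → σ = 97.1 MPa, n = 9.49
  option F: E = 34.09, α = 16.5, σ_y = 393.0 → σ = 54.1 MPa, n = 7.26
The minimum is option X at n = 1.56.

option X, n = 1.56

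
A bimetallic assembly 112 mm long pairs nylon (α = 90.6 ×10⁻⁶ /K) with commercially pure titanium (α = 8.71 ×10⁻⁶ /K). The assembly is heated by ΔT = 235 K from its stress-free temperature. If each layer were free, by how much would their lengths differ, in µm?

Δα = |90.6 − 8.71|×10⁻⁶/K = 81.9×10⁻⁶/K.
ΔL_mismatch = Δα·L·ΔT = 81.9×10⁻⁶ × 112.0 mm × 235.0 K = 2160 µm.

2160 µm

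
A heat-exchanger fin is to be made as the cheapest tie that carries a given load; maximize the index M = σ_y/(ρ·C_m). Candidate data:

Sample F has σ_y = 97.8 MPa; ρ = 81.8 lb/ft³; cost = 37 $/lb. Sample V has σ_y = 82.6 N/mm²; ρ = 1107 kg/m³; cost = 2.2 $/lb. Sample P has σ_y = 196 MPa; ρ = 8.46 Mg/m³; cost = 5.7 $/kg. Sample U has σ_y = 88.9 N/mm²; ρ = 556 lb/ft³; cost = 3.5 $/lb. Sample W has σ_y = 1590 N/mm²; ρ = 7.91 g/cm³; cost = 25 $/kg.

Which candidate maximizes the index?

sample V

In SI units:
  sample F: σ_y = 97.80 MPa, ρ = 1310 kg/m³, cost = 81.57 $/kg
  sample V: σ_y = 82.60 MPa, ρ = 1107 kg/m³, cost = 4.850 $/kg
  sample P: σ_y = 196.0 MPa, ρ = 8460 kg/m³, cost = 5.700 $/kg
  sample U: σ_y = 88.90 MPa, ρ = 8906 kg/m³, cost = 7.716 $/kg
  sample W: σ_y = 1590 MPa, ρ = 7910 kg/m³, cost = 25.00 $/kg
  sample V: M = 15.4 kN·m per $
  sample W: M = 8.04 kN·m per $
  sample P: M = 4.06 kN·m per $
  sample U: M = 1.29 kN·m per $
  sample F: M = 0.915 kN·m per $
Sample V has the largest M.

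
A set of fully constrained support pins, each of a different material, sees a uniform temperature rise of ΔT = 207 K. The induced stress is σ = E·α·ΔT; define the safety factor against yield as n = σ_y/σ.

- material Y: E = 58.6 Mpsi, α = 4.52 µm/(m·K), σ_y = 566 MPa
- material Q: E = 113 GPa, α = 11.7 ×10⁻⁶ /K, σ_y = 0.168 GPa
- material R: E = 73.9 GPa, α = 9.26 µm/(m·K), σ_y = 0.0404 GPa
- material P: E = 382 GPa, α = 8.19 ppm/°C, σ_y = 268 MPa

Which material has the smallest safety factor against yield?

material R

In consistent units (E in GPa, α in ×10⁻⁶/K, σ_y in MPa):
  material Y: E = 404.0, α = 4.52, σ_y = 566.0 → σ = 378 MPa, n = 1.50
  material Q: E = 113.0, α = 11.7, σ_y = 168.0 → σ = 274 MPa, n = 0.614
  material R: E = 73.90, α = 9.26, σ_y = 40.40 → σ = 142 MPa, n = 0.285
  material P: E = 382.0, α = 8.19, σ_y = 268.0 → σ = 648 MPa, n = 0.414
Material R has the lowest safety factor, n = 0.285.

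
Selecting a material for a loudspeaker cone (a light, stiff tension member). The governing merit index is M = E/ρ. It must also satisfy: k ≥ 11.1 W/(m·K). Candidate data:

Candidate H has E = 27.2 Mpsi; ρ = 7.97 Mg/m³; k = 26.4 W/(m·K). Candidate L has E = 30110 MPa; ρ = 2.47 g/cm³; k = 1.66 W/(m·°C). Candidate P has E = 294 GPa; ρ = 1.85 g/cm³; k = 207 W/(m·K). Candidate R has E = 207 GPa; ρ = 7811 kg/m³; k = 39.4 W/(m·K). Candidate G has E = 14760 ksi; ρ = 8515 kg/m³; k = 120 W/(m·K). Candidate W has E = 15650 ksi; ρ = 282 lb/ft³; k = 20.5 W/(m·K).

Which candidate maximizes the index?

candidate P

Screen on constraints: k ≥ 11.1 W/(m·K). Survivors: candidate H, candidate P, candidate R, candidate G, candidate W.
Putting every candidate on a common basis:
  candidate H: E = 187.5 GPa, ρ = 7970 kg/m³
  candidate P: E = 294.0 GPa, ρ = 1850 kg/m³
  candidate R: E = 207.0 GPa, ρ = 7811 kg/m³
  candidate G: E = 101.8 GPa, ρ = 8515 kg/m³
  candidate W: E = 107.9 GPa, ρ = 4517 kg/m³
  candidate P: M = 159 MN·m/kg
  candidate R: M = 26.5 MN·m/kg
  candidate W: M = 23.9 MN·m/kg
  candidate H: M = 23.5 MN·m/kg
  candidate G: M = 12.0 MN·m/kg
Highest index: candidate P.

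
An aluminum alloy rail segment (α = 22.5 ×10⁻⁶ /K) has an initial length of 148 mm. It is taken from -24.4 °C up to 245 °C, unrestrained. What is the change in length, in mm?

0.897 mm

ΔT = 245 − (-24.4) = 269.4 K.
ΔL = α·L₀·ΔT = 22.5×10⁻⁶ × 148 mm × 269.4 K = 0.897 mm.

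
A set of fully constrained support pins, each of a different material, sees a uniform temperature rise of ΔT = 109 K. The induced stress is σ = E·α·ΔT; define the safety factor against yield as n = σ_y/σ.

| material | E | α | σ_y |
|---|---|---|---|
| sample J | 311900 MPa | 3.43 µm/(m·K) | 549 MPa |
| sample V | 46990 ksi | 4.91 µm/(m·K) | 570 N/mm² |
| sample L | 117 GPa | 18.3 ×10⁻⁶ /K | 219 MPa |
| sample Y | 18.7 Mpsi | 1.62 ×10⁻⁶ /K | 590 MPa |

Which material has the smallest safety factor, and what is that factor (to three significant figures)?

In consistent units (E in GPa, α in ×10⁻⁶/K, σ_y in MPa):
  sample J: E = 311.9, α = 3.43, σ_y = 549.0 → σ = 117 MPa, n = 4.71
  sample V: E = 324.0, α = 4.91, σ_y = 570.0 → σ = 173 MPa, n = 3.29
  sample L: E = 117.0, α = 18.3, σ_y = 219.0 → σ = 233 MPa, n = 0.938
  sample Y: E = 128.9, α = 1.62, σ_y = 590.0 → σ = 22.8 MPa, n = 25.9
Smallest n: sample L with n = 0.938.

sample L, n = 0.938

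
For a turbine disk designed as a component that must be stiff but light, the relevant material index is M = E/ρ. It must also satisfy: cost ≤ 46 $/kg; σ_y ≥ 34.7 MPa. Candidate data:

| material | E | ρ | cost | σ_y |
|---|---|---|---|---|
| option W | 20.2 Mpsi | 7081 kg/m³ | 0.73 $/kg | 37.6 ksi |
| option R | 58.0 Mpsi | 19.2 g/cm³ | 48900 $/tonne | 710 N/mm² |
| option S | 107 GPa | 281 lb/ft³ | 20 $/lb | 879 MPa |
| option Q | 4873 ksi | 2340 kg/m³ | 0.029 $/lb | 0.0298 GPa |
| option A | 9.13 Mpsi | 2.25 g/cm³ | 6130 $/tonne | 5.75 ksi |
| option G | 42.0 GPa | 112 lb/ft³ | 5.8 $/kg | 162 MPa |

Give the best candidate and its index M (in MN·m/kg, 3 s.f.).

Screen on constraints: cost ≤ 46 $/kg; σ_y ≥ 34.7 MPa. Survivors: option W, option S, option A, option G.
In SI units:
  option W: E = 139.3 GPa, ρ = 7081 kg/m³
  option S: E = 107.0 GPa, ρ = 4501 kg/m³
  option A: E = 62.95 GPa, ρ = 2250 kg/m³
  option G: E = 42.00 GPa, ρ = 1794 kg/m³
  option A: M = 28.0 MN·m/kg
  option S: M = 23.8 MN·m/kg
  option G: M = 23.4 MN·m/kg
  option W: M = 19.7 MN·m/kg
Option A has the largest M.

option A, M = 28.0 MN·m/kg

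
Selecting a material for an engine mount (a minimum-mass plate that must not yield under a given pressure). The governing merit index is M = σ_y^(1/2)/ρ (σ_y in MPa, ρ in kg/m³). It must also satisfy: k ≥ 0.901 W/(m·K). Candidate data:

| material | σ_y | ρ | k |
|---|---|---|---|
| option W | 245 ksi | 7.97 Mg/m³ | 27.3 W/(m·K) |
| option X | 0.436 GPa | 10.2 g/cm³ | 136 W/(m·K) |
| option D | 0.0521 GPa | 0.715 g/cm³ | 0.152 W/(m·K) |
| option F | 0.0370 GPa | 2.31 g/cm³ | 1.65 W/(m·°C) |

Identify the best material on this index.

option W

Screen on constraints: k ≥ 0.901 W/(m·K). Survivors: option W, option X, option F.
After converting to SI:
  option W: σ_y = 1689 MPa, ρ = 7970 kg/m³
  option X: σ_y = 436.0 MPa, ρ = 10200 kg/m³
  option F: σ_y = 37.00 MPa, ρ = 2310 kg/m³
  option W: M = 5.16×10⁻³
  option F: M = 2.63×10⁻³
  option X: M = 2.05×10⁻³
The maximum is for option W.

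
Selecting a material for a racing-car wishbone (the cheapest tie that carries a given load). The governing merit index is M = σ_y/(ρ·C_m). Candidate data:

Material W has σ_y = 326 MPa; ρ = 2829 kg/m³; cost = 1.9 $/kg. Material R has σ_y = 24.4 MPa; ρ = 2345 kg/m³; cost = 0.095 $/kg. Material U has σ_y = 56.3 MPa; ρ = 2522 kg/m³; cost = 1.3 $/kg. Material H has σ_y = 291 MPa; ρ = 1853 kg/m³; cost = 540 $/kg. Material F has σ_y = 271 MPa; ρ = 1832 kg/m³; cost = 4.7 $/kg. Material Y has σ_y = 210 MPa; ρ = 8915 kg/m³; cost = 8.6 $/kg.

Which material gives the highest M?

Computing M directly (units already consistent):
  material R: M = 110 kN·m per $
  material W: M = 60.7 kN·m per $
  material F: M = 31.5 kN·m per $
  material U: M = 17.2 kN·m per $
  material Y: M = 2.74 kN·m per $
  material H: M = 0.291 kN·m per $
Material R ranks first.

material R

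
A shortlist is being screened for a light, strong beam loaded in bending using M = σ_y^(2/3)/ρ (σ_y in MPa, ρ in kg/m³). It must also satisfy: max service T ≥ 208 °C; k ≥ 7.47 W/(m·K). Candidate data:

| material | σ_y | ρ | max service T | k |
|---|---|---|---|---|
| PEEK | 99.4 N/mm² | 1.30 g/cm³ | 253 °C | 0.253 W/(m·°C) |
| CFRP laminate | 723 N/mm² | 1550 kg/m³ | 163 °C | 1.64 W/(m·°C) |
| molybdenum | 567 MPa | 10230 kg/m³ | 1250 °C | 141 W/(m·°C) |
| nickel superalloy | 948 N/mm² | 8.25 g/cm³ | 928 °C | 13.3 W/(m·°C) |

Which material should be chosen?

Screen on constraints: max service T ≥ 208 °C; k ≥ 7.47 W/(m·K). Survivors: molybdenum, nickel superalloy.
Putting every candidate on a common basis:
  molybdenum: σ_y = 567.0 MPa, ρ = 10230 kg/m³
  nickel superalloy: σ_y = 948.0 MPa, ρ = 8250 kg/m³
  nickel superalloy: M = 11.7×10⁻³
  molybdenum: M = 6.70×10⁻³
Nickel superalloy ranks first.

nickel superalloy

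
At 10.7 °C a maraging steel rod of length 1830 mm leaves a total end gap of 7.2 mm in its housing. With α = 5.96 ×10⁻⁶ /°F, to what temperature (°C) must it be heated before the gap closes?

α = 5.96×10⁻⁶/°F × 9/5 = 10.7×10⁻⁶/K.
α·L₀·ΔT = 7.2 mm ⇒ ΔT = 7.2 / (10.7×10⁻⁶ × 1830.0) = 366.7 K.
T = 10.7 + 366.7 = 377.4 °C.

377 °C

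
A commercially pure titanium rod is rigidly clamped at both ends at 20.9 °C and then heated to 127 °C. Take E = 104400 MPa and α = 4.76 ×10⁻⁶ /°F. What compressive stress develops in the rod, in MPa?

E = 104400 MPa = 104.4 GPa.
α = 4.76×10⁻⁶/°F × 9/5 = 8.57×10⁻⁶/K.
ΔT = 106.1 K. Constrained thermal stress σ = E·α·ΔT = 104.4×10³ MPa × 8.57×10⁻⁶ × 106.1 = 94.9 MPa (compressive).

94.9 MPa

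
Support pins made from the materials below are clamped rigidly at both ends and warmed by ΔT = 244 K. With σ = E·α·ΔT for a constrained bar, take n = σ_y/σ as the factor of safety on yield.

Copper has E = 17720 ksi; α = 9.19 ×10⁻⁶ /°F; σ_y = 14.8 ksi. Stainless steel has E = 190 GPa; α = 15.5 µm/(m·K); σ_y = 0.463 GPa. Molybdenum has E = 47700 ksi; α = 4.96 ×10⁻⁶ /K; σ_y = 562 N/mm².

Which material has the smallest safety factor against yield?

copper

Converting E to GPa, α to ×10⁻⁶/K, σ_y to MPa, then σ and n for each:
  copper: E = 122.2, α = 16.5, σ_y = 102.0 → σ = 493 MPa, n = 0.207
  stainless steel: E = 190.0, α = 15.5, σ_y = 463.0 → σ = 719 MPa, n = 0.644
  molybdenum: E = 328.9, α = 4.96, σ_y = 562.0 → σ = 398 MPa, n = 1.41
Copper has the lowest safety factor, n = 0.207.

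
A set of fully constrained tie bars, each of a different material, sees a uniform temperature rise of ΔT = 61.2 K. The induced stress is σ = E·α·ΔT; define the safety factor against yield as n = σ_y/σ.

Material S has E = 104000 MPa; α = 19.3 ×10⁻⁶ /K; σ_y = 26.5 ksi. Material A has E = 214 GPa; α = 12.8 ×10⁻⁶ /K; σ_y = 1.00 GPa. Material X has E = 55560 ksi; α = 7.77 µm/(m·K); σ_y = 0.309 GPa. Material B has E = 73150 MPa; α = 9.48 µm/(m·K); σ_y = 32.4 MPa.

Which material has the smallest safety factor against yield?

material B

In consistent units (E in GPa, α in ×10⁻⁶/K, σ_y in MPa):
  material S: E = 104.0, α = 19.3, σ_y = 182.7 → σ = 123 MPa, n = 1.49
  material A: E = 214.0, α = 12.8, σ_y = 1000 → σ = 168 MPa, n = 5.97
  material X: E = 383.1, α = 7.77, σ_y = 309.0 → σ = 182 MPa, n = 1.70
  material B: E = 73.15, α = 9.48, σ_y = 32.40 → σ = 42.4 MPa, n = 0.763
Smallest n: material B with n = 0.763.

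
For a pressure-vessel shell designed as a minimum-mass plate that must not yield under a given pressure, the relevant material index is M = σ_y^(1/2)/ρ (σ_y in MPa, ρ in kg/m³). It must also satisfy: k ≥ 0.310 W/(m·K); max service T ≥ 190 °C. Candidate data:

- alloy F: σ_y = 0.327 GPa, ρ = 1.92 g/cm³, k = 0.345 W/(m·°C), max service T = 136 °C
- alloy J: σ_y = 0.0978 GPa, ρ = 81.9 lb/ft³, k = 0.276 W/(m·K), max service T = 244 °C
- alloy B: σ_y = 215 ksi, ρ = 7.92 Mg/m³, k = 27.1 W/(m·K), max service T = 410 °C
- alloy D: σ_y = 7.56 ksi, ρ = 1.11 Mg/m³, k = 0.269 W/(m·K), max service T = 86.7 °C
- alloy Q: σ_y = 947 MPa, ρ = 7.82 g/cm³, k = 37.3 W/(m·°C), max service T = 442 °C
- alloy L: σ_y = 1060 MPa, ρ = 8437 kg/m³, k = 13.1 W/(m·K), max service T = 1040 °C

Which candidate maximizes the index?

alloy B

Screen on constraints: k ≥ 0.310 W/(m·K); max service T ≥ 190 °C. Survivors: alloy B, alloy Q, alloy L.
Putting every candidate on a common basis:
  alloy B: σ_y = 1482 MPa, ρ = 7920 kg/m³
  alloy Q: σ_y = 947.0 MPa, ρ = 7820 kg/m³
  alloy L: σ_y = 1060 MPa, ρ = 8437 kg/m³
  alloy B: M = 4.86×10⁻³
  alloy Q: M = 3.94×10⁻³
  alloy L: M = 3.86×10⁻³
Alloy B has the largest M.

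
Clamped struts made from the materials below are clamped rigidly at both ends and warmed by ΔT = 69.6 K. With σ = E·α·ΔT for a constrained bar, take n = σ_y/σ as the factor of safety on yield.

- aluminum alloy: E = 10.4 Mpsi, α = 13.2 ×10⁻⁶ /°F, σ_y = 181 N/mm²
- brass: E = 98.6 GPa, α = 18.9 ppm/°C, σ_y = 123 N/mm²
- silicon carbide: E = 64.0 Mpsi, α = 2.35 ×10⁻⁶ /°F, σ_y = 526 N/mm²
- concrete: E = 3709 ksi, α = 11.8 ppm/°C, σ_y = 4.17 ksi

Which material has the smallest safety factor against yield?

Per material, after unit conversion:
  aluminum alloy: E = 71.71, α = 23.8, σ_y = 181.0 → σ = 119 MPa, n = 1.53
  brass: E = 98.60, α = 18.9, σ_y = 123.0 → σ = 130 MPa, n = 0.948
  silicon carbide: E = 441.3, α = 4.23, σ_y = 526.0 → σ = 130 MPa, n = 4.05
  concrete: E = 25.57, α = 11.8, σ_y = 28.75 → σ = 21.0 MPa, n = 1.37
Brass has the lowest safety factor, n = 0.948.

brass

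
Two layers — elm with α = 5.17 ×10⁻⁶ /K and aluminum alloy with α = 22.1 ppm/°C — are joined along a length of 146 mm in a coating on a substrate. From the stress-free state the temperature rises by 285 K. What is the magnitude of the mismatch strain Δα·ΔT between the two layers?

Δα = |5.17 − 22.1|×10⁻⁶/K = 16.9×10⁻⁶/K.
Mismatch strain = Δα·ΔT = 16.9×10⁻⁶ × 285.0 = 4.83×10⁻³.

4.83×10⁻³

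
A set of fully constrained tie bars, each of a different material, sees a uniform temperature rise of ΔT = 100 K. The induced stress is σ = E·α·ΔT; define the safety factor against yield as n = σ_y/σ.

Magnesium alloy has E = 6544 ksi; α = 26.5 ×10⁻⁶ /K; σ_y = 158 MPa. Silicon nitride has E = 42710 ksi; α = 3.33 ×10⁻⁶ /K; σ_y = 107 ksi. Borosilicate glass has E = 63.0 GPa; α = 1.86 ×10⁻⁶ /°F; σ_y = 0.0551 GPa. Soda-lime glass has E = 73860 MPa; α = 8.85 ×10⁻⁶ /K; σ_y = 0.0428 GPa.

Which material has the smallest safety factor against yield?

In consistent units (E in GPa, α in ×10⁻⁶/K, σ_y in MPa):
  magnesium alloy: E = 45.12, α = 26.5, σ_y = 158.0 → σ = 120 MPa, n = 1.32
  silicon nitride: E = 294.5, α = 3.33, σ_y = 737.7 → σ = 98.1 MPa, n = 7.52
  borosilicate glass: E = 63.00, α = 3.35, σ_y = 55.10 → σ = 21.1 MPa, n = 2.61
  soda-lime glass: E = 73.86, α = 8.85, σ_y = 42.80 → σ = 65.4 MPa, n = 0.655
Smallest n: soda-lime glass with n = 0.655.

soda-lime glass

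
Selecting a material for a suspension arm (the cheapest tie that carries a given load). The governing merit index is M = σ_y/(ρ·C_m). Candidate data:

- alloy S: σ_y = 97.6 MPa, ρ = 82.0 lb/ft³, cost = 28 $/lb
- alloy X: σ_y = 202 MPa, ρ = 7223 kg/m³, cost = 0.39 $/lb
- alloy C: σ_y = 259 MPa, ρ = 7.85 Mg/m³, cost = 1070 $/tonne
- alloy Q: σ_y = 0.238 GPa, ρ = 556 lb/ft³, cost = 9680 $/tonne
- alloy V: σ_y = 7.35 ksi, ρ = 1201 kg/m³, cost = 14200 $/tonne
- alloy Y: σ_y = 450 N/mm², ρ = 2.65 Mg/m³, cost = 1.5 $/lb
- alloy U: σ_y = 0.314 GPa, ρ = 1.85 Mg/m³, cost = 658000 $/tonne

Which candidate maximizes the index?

Convert each candidate to consistent units, then evaluate M:
  alloy S: σ_y = 97.60 MPa, ρ = 1314 kg/m³, cost = 61.73 $/kg
  alloy X: σ_y = 202.0 MPa, ρ = 7223 kg/m³, cost = 0.8598 $/kg
  alloy C: σ_y = 259.0 MPa, ρ = 7850 kg/m³, cost = 1.070 $/kg
  alloy Q: σ_y = 238.0 MPa, ρ = 8906 kg/m³, cost = 9.680 $/kg
  alloy V: σ_y = 50.68 MPa, ρ = 1201 kg/m³, cost = 14.20 $/kg
  alloy Y: σ_y = 450.0 MPa, ρ = 2650 kg/m³, cost = 3.307 $/kg
  alloy U: σ_y = 314.0 MPa, ρ = 1850 kg/m³, cost = 658.0 $/kg
  alloy Y: M = 51.4 kN·m per $
  alloy X: M = 32.5 kN·m per $
  alloy C: M = 30.8 kN·m per $
  alloy V: M = 2.97 kN·m per $
  alloy Q: M = 2.76 kN·m per $
  alloy S: M = 1.20 kN·m per $
  alloy U: M = 0.258 kN·m per $
Alloy Y ranks first.

alloy Y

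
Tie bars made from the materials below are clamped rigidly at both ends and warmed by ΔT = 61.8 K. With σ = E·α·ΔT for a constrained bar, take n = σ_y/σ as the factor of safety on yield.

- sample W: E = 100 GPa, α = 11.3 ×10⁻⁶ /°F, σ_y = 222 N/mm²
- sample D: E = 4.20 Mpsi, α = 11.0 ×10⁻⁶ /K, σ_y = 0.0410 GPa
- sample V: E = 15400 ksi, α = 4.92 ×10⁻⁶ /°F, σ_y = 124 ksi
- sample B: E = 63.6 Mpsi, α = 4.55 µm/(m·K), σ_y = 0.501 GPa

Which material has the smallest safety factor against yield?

Converting E to GPa, α to ×10⁻⁶/K, σ_y to MPa, then σ and n for each:
  sample W: E = 100.0, α = 20.3, σ_y = 222.0 → σ = 126 MPa, n = 1.77
  sample D: E = 28.96, α = 11.0, σ_y = 41.00 → σ = 19.7 MPa, n = 2.08
  sample V: E = 106.2, α = 8.86, σ_y = 855.0 → σ = 58.1 MPa, n = 14.7
  sample B: E = 438.5, α = 4.55, σ_y = 501.0 → σ = 123 MPa, n = 4.06
Smallest n: sample W with n = 1.77.

sample W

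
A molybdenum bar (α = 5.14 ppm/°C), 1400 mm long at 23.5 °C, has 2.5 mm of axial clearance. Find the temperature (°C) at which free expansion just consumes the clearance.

371 °C

α·L₀·ΔT = 2.5 mm ⇒ ΔT = 2.5 / (5.14×10⁻⁶ × 1400.0) = 347.4 K.
T = 23.5 + 347.4 = 370.9 °C.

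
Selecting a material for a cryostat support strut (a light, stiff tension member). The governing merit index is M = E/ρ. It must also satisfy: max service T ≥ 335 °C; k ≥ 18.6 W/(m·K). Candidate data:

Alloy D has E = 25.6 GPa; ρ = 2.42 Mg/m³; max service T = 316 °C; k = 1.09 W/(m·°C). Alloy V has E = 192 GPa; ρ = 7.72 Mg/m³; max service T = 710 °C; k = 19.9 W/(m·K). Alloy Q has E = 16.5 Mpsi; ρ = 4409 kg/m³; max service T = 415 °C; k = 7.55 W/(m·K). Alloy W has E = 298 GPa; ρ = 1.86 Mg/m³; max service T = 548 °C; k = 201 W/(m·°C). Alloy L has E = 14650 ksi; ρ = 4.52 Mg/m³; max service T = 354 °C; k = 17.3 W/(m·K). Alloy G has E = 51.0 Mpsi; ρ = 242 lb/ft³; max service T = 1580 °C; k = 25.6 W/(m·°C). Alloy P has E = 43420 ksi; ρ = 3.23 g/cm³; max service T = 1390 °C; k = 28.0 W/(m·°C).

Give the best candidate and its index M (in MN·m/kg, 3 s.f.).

alloy W, M = 160 MN·m/kg

Screen on constraints: max service T ≥ 335 °C; k ≥ 18.6 W/(m·K). Survivors: alloy V, alloy W, alloy G, alloy P.
Normalizing units and computing the index:
  alloy V: E = 192.0 GPa, ρ = 7720 kg/m³
  alloy W: E = 298.0 GPa, ρ = 1860 kg/m³
  alloy G: E = 351.6 GPa, ρ = 3876 kg/m³
  alloy P: E = 299.4 GPa, ρ = 3230 kg/m³
  alloy W: M = 160 MN·m/kg
  alloy P: M = 92.7 MN·m/kg
  alloy G: M = 90.7 MN·m/kg
  alloy V: M = 24.9 MN·m/kg
Highest index: alloy W.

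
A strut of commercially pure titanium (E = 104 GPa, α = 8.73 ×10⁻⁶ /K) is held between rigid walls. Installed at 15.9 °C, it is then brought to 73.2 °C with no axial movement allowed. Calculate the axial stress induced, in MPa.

ΔT = 57.30 K. Constrained thermal stress σ = E·α·ΔT = 104.0×10³ MPa × 8.73×10⁻⁶ × 57.30 = 52.0 MPa (compressive).

52.0 MPa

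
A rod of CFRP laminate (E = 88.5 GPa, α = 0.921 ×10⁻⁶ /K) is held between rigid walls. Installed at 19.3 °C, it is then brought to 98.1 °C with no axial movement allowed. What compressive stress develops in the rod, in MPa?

ΔT = 78.80 K. Constrained thermal stress σ = E·α·ΔT = 88.50×10³ MPa × 0.921×10⁻⁶ × 78.80 = 6.42 MPa (compressive).

6.42 MPa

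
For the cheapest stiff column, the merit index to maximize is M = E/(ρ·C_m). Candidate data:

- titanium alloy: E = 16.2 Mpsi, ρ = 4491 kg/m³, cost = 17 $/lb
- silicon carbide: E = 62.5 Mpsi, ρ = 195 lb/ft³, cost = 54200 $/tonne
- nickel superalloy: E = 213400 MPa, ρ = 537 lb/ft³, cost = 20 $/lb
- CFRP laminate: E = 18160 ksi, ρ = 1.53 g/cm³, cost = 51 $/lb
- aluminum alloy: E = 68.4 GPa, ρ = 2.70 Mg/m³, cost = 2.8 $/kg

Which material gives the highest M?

aluminum alloy

Convert each candidate to consistent units, then evaluate M:
  titanium alloy: E = 111.7 GPa, ρ = 4491 kg/m³, cost = 37.48 $/kg
  silicon carbide: E = 430.9 GPa, ρ = 3124 kg/m³, cost = 54.20 $/kg
  nickel superalloy: E = 213.4 GPa, ρ = 8602 kg/m³, cost = 44.09 $/kg
  CFRP laminate: E = 125.2 GPa, ρ = 1530 kg/m³, cost = 112.4 $/kg
  aluminum alloy: E = 68.40 GPa, ρ = 2700 kg/m³, cost = 2.800 $/kg
  aluminum alloy: M = 9.05 MN·m per $
  silicon carbide: M = 2.55 MN·m per $
  CFRP laminate: M = 0.728 MN·m per $
  titanium alloy: M = 0.664 MN·m per $
  nickel superalloy: M = 0.563 MN·m per $
Aluminum alloy ranks first.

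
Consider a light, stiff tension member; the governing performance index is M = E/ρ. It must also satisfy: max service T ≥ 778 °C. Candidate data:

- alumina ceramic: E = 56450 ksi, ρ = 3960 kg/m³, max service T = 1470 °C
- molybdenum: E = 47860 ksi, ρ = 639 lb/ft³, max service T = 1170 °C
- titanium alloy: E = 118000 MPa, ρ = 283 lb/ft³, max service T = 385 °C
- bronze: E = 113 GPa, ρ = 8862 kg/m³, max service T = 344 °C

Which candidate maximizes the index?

alumina ceramic

Screen on constraints: max service T ≥ 778 °C. Survivors: alumina ceramic, molybdenum.
Putting every candidate on a common basis:
  alumina ceramic: E = 389.2 GPa, ρ = 3960 kg/m³
  molybdenum: E = 330.0 GPa, ρ = 10240 kg/m³
  alumina ceramic: M = 98.3 MN·m/kg
  molybdenum: M = 32.2 MN·m/kg
Highest index: alumina ceramic.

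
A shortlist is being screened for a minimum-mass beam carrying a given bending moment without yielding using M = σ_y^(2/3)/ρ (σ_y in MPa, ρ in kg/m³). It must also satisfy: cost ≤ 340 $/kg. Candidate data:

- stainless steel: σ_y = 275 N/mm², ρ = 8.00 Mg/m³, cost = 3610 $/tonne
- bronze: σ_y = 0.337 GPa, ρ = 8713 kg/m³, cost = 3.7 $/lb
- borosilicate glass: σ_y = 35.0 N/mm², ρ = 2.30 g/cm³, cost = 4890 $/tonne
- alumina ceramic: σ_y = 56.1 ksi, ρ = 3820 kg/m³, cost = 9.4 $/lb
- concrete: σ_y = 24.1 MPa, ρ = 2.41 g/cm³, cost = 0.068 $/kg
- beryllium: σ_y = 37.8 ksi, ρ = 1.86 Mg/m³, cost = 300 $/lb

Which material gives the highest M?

Screen on constraints: cost ≤ 340 $/kg. Survivors: stainless steel, bronze, borosilicate glass, alumina ceramic, concrete.
In SI units:
  stainless steel: σ_y = 275.0 MPa, ρ = 8000 kg/m³
  bronze: σ_y = 337.0 MPa, ρ = 8713 kg/m³
  borosilicate glass: σ_y = 35.00 MPa, ρ = 2300 kg/m³
  alumina ceramic: σ_y = 386.8 MPa, ρ = 3820 kg/m³
  concrete: σ_y = 24.10 MPa, ρ = 2410 kg/m³
  alumina ceramic: M = 13.9×10⁻³
  bronze: M = 5.56×10⁻³
  stainless steel: M = 5.29×10⁻³
  borosilicate glass: M = 4.65×10⁻³
  concrete: M = 3.46×10⁻³
Alumina ceramic ranks first.

alumina ceramic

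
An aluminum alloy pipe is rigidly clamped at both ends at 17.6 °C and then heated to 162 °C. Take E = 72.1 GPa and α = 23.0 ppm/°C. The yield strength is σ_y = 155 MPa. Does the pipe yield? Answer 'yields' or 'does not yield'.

yields

ΔT = 144.4 K. Constrained thermal stress σ = E·α·ΔT = 72.10×10³ MPa × 23.0×10⁻⁶ × 144.4 = 239 MPa (compressive).
Compare to σ_y = 155 MPa: σ ≥ σ_y, so it yields.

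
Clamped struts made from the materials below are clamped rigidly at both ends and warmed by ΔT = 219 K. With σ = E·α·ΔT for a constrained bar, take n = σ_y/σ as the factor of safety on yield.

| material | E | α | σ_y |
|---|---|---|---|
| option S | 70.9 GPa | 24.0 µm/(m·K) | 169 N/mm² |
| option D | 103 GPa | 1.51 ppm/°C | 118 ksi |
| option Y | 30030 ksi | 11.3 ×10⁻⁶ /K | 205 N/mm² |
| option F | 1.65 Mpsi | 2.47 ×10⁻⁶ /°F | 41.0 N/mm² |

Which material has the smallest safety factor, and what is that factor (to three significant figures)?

option Y, n = 0.400

In consistent units (E in GPa, α in ×10⁻⁶/K, σ_y in MPa):
  option S: E = 70.90, α = 24.0, σ_y = 169.0 → σ = 373 MPa, n = 0.454
  option D: E = 103.0, α = 1.51, σ_y = 813.6 → σ = 34.1 MPa, n = 23.9
  option Y: E = 207.0, α = 11.3, σ_y = 205.0 → σ = 512 MPa, n = 0.400
  option F: E = 11.38, α = 4.45, σ_y = 41.00 → σ = 11.1 MPa, n = 3.70
Option Y has the lowest safety factor, n = 0.400.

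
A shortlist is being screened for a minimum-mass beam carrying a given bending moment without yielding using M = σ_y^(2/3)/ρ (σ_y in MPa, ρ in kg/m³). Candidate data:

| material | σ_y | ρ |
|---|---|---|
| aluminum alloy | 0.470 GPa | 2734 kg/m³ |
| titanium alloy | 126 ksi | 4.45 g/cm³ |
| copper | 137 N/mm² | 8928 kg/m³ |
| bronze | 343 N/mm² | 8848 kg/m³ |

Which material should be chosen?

aluminum alloy

In SI units:
  aluminum alloy: σ_y = 470.0 MPa, ρ = 2734 kg/m³
  titanium alloy: σ_y = 868.7 MPa, ρ = 4450 kg/m³
  copper: σ_y = 137.0 MPa, ρ = 8928 kg/m³
  bronze: σ_y = 343.0 MPa, ρ = 8848 kg/m³
  aluminum alloy: M = 22.1×10⁻³
  titanium alloy: M = 20.5×10⁻³
  bronze: M = 5.54×10⁻³
  copper: M = 2.98×10⁻³
Aluminum alloy has the largest M.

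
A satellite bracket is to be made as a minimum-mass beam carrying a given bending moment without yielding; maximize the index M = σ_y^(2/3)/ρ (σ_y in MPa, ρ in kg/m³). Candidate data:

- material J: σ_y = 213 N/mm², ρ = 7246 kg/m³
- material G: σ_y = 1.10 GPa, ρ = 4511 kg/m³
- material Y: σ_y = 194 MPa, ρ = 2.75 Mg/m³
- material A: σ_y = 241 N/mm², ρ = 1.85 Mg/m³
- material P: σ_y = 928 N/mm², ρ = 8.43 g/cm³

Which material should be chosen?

Putting every candidate on a common basis:
  material J: σ_y = 213.0 MPa, ρ = 7246 kg/m³
  material G: σ_y = 1100 MPa, ρ = 4511 kg/m³
  material Y: σ_y = 194.0 MPa, ρ = 2750 kg/m³
  material A: σ_y = 241.0 MPa, ρ = 1850 kg/m³
  material P: σ_y = 928.0 MPa, ρ = 8430 kg/m³
  material G: M = 23.6×10⁻³
  material A: M = 20.9×10⁻³
  material Y: M = 12.2×10⁻³
  material P: M = 11.3×10⁻³
  material J: M = 4.92×10⁻³
The maximum is for material G.

material G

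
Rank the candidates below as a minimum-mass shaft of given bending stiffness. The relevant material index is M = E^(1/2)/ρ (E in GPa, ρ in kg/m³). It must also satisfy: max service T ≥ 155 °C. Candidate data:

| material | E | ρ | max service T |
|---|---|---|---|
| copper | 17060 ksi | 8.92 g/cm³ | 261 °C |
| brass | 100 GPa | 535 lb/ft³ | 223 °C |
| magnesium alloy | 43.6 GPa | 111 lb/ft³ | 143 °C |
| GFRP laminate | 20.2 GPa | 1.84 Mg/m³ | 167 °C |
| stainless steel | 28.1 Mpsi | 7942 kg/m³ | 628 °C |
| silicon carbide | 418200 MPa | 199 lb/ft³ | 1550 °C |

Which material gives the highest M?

Screen on constraints: max service T ≥ 155 °C. Survivors: copper, brass, GFRP laminate, stainless steel, silicon carbide.
Convert each candidate to consistent units, then evaluate M:
  copper: E = 117.6 GPa, ρ = 8920 kg/m³
  brass: E = 100.0 GPa, ρ = 8570 kg/m³
  GFRP laminate: E = 20.20 GPa, ρ = 1840 kg/m³
  stainless steel: E = 193.7 GPa, ρ = 7942 kg/m³
  silicon carbide: E = 418.2 GPa, ρ = 3188 kg/m³
  silicon carbide: M = 6.42×10⁻³
  GFRP laminate: M = 2.44×10⁻³
  stainless steel: M = 1.75×10⁻³
  copper: M = 1.22×10⁻³
  brass: M = 1.17×10⁻³
Silicon carbide has the largest M.

silicon carbide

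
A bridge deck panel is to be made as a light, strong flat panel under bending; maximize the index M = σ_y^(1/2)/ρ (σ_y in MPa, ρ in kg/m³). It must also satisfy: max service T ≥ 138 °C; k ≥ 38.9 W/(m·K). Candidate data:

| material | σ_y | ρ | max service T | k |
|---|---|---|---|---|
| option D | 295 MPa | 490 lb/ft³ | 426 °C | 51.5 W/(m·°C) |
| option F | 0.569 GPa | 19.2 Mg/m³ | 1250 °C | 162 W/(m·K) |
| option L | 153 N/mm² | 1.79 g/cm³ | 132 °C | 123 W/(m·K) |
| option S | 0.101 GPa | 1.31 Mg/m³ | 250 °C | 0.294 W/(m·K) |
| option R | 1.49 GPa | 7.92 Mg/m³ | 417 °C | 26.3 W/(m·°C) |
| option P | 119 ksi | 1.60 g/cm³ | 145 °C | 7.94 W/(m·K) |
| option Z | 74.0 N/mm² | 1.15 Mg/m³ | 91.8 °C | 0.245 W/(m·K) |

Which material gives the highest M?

Screen on constraints: max service T ≥ 138 °C; k ≥ 38.9 W/(m·K). Survivors: option D, option F.
In SI units:
  option D: σ_y = 295.0 MPa, ρ = 7849 kg/m³
  option F: σ_y = 569.0 MPa, ρ = 19200 kg/m³
  option D: M = 2.19×10⁻³
  option F: M = 1.24×10⁻³
Option D has the largest M.

option D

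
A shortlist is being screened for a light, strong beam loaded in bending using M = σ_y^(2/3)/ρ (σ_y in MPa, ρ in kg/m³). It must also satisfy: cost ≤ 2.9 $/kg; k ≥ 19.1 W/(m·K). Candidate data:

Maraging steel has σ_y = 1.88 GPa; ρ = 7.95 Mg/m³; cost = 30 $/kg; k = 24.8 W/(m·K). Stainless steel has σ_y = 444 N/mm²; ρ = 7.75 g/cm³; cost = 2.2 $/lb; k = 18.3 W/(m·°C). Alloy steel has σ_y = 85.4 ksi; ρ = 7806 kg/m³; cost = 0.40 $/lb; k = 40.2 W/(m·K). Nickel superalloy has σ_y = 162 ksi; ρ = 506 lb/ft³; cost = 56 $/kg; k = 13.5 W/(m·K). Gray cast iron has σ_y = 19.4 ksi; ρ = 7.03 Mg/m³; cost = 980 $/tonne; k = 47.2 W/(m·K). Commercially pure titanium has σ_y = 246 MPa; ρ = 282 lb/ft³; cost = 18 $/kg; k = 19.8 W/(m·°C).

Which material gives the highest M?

alloy steel

Screen on constraints: cost ≤ 2.9 $/kg; k ≥ 19.1 W/(m·K). Survivors: alloy steel, gray cast iron.
After converting to SI:
  alloy steel: σ_y = 588.8 MPa, ρ = 7806 kg/m³
  gray cast iron: σ_y = 133.8 MPa, ρ = 7030 kg/m³
  alloy steel: M = 9.00×10⁻³
  gray cast iron: M = 3.72×10⁻³
Alloy steel has the largest M.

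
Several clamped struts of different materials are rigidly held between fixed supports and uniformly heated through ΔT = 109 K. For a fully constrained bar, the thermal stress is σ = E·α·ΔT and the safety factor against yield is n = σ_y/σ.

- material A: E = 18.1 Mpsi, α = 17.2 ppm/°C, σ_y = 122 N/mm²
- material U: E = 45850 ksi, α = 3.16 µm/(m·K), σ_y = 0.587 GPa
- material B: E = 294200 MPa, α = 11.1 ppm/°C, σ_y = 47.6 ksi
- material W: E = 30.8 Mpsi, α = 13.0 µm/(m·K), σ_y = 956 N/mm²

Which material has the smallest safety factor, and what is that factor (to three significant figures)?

In consistent units (E in GPa, α in ×10⁻⁶/K, σ_y in MPa):
  material A: E = 124.8, α = 17.2, σ_y = 122.0 → σ = 234 MPa, n = 0.521
  material U: E = 316.1, α = 3.16, σ_y = 587.0 → σ = 109 MPa, n = 5.39
  material B: E = 294.2, α = 11.1, σ_y = 328.2 → σ = 356 MPa, n = 0.922
  material W: E = 212.4, α = 13.0, σ_y = 956.0 → σ = 301 MPa, n = 3.18
The minimum is material A at n = 0.521.

material A, n = 0.521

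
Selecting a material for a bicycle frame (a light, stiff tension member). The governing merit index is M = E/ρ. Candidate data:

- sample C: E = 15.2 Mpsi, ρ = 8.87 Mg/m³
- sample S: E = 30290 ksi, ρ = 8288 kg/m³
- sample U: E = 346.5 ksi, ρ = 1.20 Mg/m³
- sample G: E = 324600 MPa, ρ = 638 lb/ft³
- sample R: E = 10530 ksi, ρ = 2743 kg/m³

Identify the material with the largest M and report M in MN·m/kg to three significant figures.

sample G, M = 31.8 MN·m/kg

After converting to SI:
  sample C: E = 104.8 GPa, ρ = 8870 kg/m³
  sample S: E = 208.8 GPa, ρ = 8288 kg/m³
  sample U: E = 2.389 GPa, ρ = 1200 kg/m³
  sample G: E = 324.6 GPa, ρ = 10220 kg/m³
  sample R: E = 72.60 GPa, ρ = 2743 kg/m³
  sample G: M = 31.8 MN·m/kg
  sample R: M = 26.5 MN·m/kg
  sample S: M = 25.2 MN·m/kg
  sample C: M = 11.8 MN·m/kg
  sample U: M = 1.99 MN·m/kg
Sample G has the largest M.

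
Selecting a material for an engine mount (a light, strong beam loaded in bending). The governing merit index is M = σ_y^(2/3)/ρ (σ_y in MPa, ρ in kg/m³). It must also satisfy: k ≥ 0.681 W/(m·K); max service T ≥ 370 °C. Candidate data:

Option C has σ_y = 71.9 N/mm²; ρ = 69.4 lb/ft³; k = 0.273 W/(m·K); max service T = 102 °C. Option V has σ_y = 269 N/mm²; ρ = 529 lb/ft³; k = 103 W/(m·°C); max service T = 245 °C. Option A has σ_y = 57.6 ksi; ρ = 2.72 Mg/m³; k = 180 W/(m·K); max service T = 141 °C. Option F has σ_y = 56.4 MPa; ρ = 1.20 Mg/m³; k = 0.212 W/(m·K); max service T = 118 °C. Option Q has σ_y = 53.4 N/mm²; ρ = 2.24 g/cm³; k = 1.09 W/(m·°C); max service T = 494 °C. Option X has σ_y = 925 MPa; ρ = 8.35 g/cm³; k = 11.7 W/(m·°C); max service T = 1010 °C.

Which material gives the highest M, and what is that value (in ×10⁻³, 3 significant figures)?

option X, M = 11.4×10⁻³

Screen on constraints: k ≥ 0.681 W/(m·K); max service T ≥ 370 °C. Survivors: option Q, option X.
After converting to SI:
  option Q: σ_y = 53.40 MPa, ρ = 2240 kg/m³
  option X: σ_y = 925.0 MPa, ρ = 8350 kg/m³
  option X: M = 11.4×10⁻³
  option Q: M = 6.33×10⁻³
Option X ranks first.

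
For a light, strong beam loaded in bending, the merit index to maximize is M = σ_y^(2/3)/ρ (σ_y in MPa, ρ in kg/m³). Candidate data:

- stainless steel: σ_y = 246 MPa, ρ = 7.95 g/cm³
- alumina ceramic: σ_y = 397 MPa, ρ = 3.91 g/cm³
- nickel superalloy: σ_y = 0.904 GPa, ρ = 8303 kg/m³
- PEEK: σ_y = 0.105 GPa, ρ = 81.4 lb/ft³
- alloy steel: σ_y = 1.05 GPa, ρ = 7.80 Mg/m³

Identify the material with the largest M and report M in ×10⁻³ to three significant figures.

PEEK, M = 17.1×10⁻³

In SI units:
  stainless steel: σ_y = 246.0 MPa, ρ = 7950 kg/m³
  alumina ceramic: σ_y = 397.0 MPa, ρ = 3910 kg/m³
  nickel superalloy: σ_y = 904.0 MPa, ρ = 8303 kg/m³
  PEEK: σ_y = 105.0 MPa, ρ = 1304 kg/m³
  alloy steel: σ_y = 1050 MPa, ρ = 7800 kg/m³
  PEEK: M = 17.1×10⁻³
  alumina ceramic: M = 13.8×10⁻³
  alloy steel: M = 13.2×10⁻³
  nickel superalloy: M = 11.3×10⁻³
  stainless steel: M = 4.94×10⁻³
PEEK has the largest M.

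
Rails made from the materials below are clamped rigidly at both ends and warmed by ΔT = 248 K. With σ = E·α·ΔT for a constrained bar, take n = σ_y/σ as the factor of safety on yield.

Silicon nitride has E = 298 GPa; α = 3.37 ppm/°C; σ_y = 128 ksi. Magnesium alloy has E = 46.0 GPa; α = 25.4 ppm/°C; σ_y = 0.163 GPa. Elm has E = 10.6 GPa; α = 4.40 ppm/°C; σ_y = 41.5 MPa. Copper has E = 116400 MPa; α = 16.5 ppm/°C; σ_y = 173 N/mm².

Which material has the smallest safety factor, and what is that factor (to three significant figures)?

In consistent units (E in GPa, α in ×10⁻⁶/K, σ_y in MPa):
  silicon nitride: E = 298.0, α = 3.37, σ_y = 882.5 → σ = 249 MPa, n = 3.54
  magnesium alloy: E = 46.00, α = 25.4, σ_y = 163.0 → σ = 290 MPa, n = 0.563
  elm: E = 10.60, α = 4.40, σ_y = 41.50 → σ = 11.6 MPa, n = 3.59
  copper: E = 116.4, α = 16.5, σ_y = 173.0 → σ = 476 MPa, n = 0.363
Smallest n: copper with n = 0.363.

copper, n = 0.363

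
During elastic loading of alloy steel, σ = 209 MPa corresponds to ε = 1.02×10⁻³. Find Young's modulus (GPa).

205 GPa

E = σ/ε = 209 MPa / 1.02×10⁻³ = 204900 MPa = 205 GPa.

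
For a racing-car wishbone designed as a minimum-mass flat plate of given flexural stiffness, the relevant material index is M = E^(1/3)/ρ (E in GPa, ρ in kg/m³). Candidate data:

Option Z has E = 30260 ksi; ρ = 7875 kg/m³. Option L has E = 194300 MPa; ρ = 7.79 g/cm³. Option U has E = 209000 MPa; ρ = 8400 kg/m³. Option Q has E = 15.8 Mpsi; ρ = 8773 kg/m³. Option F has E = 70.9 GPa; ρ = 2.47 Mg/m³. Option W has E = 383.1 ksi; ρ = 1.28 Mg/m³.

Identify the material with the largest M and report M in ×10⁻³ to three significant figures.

option F, M = 1.68×10⁻³

After converting to SI:
  option Z: E = 208.6 GPa, ρ = 7875 kg/m³
  option L: E = 194.3 GPa, ρ = 7790 kg/m³
  option U: E = 209.0 GPa, ρ = 8400 kg/m³
  option Q: E = 108.9 GPa, ρ = 8773 kg/m³
  option F: E = 70.90 GPa, ρ = 2470 kg/m³
  option W: E = 2.641 GPa, ρ = 1280 kg/m³
  option F: M = 1.68×10⁻³
  option W: M = 1.08×10⁻³
  option Z: M = 0.753×10⁻³
  option L: M = 0.744×10⁻³
  option U: M = 0.706×10⁻³
  option Q: M = 0.544×10⁻³
Highest index: option F.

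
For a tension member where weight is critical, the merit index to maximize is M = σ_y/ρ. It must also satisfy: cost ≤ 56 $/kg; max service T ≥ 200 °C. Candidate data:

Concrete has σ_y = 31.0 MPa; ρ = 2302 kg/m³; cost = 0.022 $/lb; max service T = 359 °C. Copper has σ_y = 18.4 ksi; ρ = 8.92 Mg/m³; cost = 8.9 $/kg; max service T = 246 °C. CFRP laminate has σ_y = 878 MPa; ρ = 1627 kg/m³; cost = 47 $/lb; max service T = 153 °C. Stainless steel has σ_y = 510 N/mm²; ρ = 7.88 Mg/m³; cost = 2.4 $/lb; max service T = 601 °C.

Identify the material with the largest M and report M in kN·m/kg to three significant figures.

Screen on constraints: cost ≤ 56 $/kg; max service T ≥ 200 °C. Survivors: concrete, copper, stainless steel.
Convert each candidate to consistent units, then evaluate M:
  concrete: σ_y = 31.00 MPa, ρ = 2302 kg/m³
  copper: σ_y = 126.9 MPa, ρ = 8920 kg/m³
  stainless steel: σ_y = 510.0 MPa, ρ = 7880 kg/m³
  stainless steel: M = 64.7 kN·m/kg
  copper: M = 14.2 kN·m/kg
  concrete: M = 13.5 kN·m/kg
Highest index: stainless steel.

stainless steel, M = 64.7 kN·m/kg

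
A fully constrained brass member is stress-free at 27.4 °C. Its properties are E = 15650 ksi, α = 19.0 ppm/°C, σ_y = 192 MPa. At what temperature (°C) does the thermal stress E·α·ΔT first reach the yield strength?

121 °C

E = 15650 ksi = 107.9 GPa.
E·α·ΔT = 192.0 MPa ⇒ ΔT = 192.0 / (107.9×10³ × 19.0×10⁻⁶) = 93.65 K.
T = 27.4 + 93.65 = 121.1 °C.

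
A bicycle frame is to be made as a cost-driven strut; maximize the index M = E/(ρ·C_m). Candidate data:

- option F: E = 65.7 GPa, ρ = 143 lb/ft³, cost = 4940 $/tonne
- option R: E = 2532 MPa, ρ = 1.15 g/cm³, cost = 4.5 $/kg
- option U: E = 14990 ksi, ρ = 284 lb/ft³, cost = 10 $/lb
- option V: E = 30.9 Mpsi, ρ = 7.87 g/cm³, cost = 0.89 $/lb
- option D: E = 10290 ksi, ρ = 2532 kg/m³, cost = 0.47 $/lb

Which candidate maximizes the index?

option D

Convert each candidate to consistent units, then evaluate M:
  option F: E = 65.70 GPa, ρ = 2291 kg/m³, cost = 4.940 $/kg
  option R: E = 2.532 GPa, ρ = 1150 kg/m³, cost = 4.500 $/kg
  option U: E = 103.4 GPa, ρ = 4549 kg/m³, cost = 22.05 $/kg
  option V: E = 213.0 GPa, ρ = 7870 kg/m³, cost = 1.962 $/kg
  option D: E = 70.95 GPa, ρ = 2532 kg/m³, cost = 1.036 $/kg
  option D: M = 27.0 MN·m per $
  option V: M = 13.8 MN·m per $
  option F: M = 5.81 MN·m per $
  option U: M = 1.03 MN·m per $
  option R: M = 0.489 MN·m per $
The maximum is for option D.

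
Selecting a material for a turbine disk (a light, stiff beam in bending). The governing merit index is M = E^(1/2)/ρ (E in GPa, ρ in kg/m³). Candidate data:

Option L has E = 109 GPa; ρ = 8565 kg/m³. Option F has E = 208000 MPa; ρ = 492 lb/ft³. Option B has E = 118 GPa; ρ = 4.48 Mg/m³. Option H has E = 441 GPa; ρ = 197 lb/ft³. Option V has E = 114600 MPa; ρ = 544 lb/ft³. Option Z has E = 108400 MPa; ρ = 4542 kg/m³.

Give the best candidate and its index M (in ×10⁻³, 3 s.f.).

Convert each candidate to consistent units, then evaluate M:
  option L: E = 109.0 GPa, ρ = 8565 kg/m³
  option F: E = 208.0 GPa, ρ = 7881 kg/m³
  option B: E = 118.0 GPa, ρ = 4480 kg/m³
  option H: E = 441.0 GPa, ρ = 3156 kg/m³
  option V: E = 114.6 GPa, ρ = 8714 kg/m³
  option Z: E = 108.4 GPa, ρ = 4542 kg/m³
  option H: M = 6.65×10⁻³
  option B: M = 2.42×10⁻³
  option Z: M = 2.29×10⁻³
  option F: M = 1.83×10⁻³
  option V: M = 1.23×10⁻³
  option L: M = 1.22×10⁻³
Option H ranks first.

option H, M = 6.65×10⁻³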